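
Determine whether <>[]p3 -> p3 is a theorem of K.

Tableau for the negation ~(<>[]p3 -> p3):
1. ~(<>[]p3 -> p3), w0
2. <>[]p3, w0
3. ~p3, w0
4. []p3, w1
Accessibility: w0Rw1
The negation has an open branch (countermodel exists).

Invalid (countermodel exists)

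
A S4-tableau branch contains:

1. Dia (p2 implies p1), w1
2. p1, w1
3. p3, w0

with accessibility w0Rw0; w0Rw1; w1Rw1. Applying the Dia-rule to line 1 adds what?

a fresh world w2 with w1Rw2, and p2 implies p1 at w2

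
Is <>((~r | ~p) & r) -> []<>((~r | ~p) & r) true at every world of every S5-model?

Tableau for the negation ~(<>((~r | ~p) & r) -> []<>((~r | ~p) & r)):
1. ~(<>((~r | ~p) & r) -> []<>((~r | ~p) & r)), 0
2. <>((~r | ~p) & r), 0
3. ~[]<>((~r | ~p) & r), 0
4. (~r | ~p) & r, 1
5. ~r | ~p, 1
6. r, 1
7. ~p, 1
8. ~<>((~r | ~p) & r), 2
9. ~((~r | ~p) & r), 0
10. ~((~r | ~p) & r), 1
11. ~((~r | ~p) & r), 2
12. ~(~r | ~p), 0
13. r, 0
14. p, 0
15. ~(~r | ~p), 1
16. p, 1
Accessibility: 0R0, 0R1, 0R2, 1R0, 1R1, 1R2, 2R0, 2R1, 2R2
Branch closes: p and ~p both at 1.
Every branch of the negation's tableau closes; the branch above is one of them.

Yes, valid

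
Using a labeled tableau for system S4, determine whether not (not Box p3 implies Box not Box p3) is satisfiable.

Satisfiable

1. not (not Box p3 implies Box not Box p3), w0
2. not Box p3, w0   [neg-implies-rule on 1]
3. not Box not Box p3, w0   [neg-implies-rule on 1]
4. not p3, w1   [neg-Box-rule on 2: fresh world w1, w0Rw1]
5. Box p3, w2   [neg-Box-rule on 3: fresh world w2, w0Rw2]
6. p3, w2   [Box-rule on 5 via w2Rw2]
Accessibility: w0Rw0, w0Rw1, w0Rw2, w1Rw1, w2Rw2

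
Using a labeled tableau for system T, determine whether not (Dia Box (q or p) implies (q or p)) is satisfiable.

Yes, satisfiable

1. not (Dia Box (q or p) implies (q or p)), u
2. Dia Box (q or p), u
3. not (q or p), u
4. not q, u
5. not p, u
6. Box (q or p), v
7. q or p, v
8. p, v
Accessibility: uRu, uRv, vRv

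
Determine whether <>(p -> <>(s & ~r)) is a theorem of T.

Not valid

Tableau for the negation ~<>(p -> <>(s & ~r)):
1. ~<>(p -> <>(s & ~r)), u
2. ~(p -> <>(s & ~r)), u
3. p, u
4. ~<>(s & ~r), u
5. ~(s & ~r), u
6. r, u
Accessibility: uRu
The negation has an open branch (countermodel exists).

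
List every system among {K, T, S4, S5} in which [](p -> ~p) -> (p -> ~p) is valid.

T, S4, S5

K-tableau for the negation ~([](p -> ~p) -> (p -> ~p)):
1. ~([](p -> ~p) -> (p -> ~p)), u
2. [](p -> ~p), u
3. ~(p -> ~p), u
4. p, u
Complete open branch: countermodel on a K-frame, so not valid in K.
T-tableau for the negation ~([](p -> ~p) -> (p -> ~p)):
1. ~([](p -> ~p) -> (p -> ~p)), u
2. [](p -> ~p), u
3. ~(p -> ~p), u
4. p, u
5. p -> ~p, u
6. ~p, u
Accessibility: uRu
Branch closes: p and ~p both at u.
Every branch closes (one shown): valid in T, hence also in S4, S5 (every theorem of T is a theorem of S4 and S5).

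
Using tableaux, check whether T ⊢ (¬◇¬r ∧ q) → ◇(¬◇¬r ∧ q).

Yes, valid

Tableau for the negation ¬((¬◇¬r ∧ q) → ◇(¬◇¬r ∧ q)):
1. ¬((¬◇¬r ∧ q) → ◇(¬◇¬r ∧ q)), w0
2. ¬◇¬r ∧ q, w0
3. ¬◇(¬◇¬r ∧ q), w0
4. ¬◇¬r, w0
5. q, w0
6. ¬(¬◇¬r ∧ q), w0
7. r, w0
8. ◇¬r, w0
9. ¬r, w1
10. ¬(¬◇¬r ∧ q), w1
11. r, w1
Accessibility: w0Rw0, w0Rw1, w1Rw1
Branch closes: r and ¬r both at w1.
Every branch of the negation's tableau closes; the branch above is one of them.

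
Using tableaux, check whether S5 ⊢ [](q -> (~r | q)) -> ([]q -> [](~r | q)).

Valid in S5

Tableau for the negation ~([](q -> (~r | q)) -> ([]q -> [](~r | q))):
1. ~([](q -> (~r | q)) -> ([]q -> [](~r | q))), w0
2. [](q -> (~r | q)), w0
3. ~([]q -> [](~r | q)), w0
4. []q, w0
5. ~[](~r | q), w0
6. q -> (~r | q), w0
7. q, w0
8. ~r | q, w0
9. ~(~r | q), w1
10. r, w1
11. ~q, w1
12. q -> (~r | q), w1
13. q, w1
Accessibility: w0Rw0, w0Rw1, w1Rw0, w1Rw1
Branch closes: q and ~q both at w1.
All branches of the negation close; one closing branch shown above.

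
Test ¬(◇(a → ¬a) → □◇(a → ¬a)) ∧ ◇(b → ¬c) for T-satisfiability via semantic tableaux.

Yes, satisfiable

1. ¬(◇(a → ¬a) → □◇(a → ¬a)) ∧ ◇(b → ¬c), u
2. ¬(◇(a → ¬a) → □◇(a → ¬a)), u
3. ◇(b → ¬c), u
4. ◇(a → ¬a), u
5. ¬□◇(a → ¬a), u
6. b → ¬c, v
7. ¬c, v
8. a → ¬a, w
9. ¬a, w
10. ¬◇(a → ¬a), x
11. ¬(a → ¬a), x
12. a, x
Accessibility: uRu, uRv, uRw, uRx, vRv, wRw, xRx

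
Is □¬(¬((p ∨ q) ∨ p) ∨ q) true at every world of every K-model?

Tableau for the negation ¬□¬(¬((p ∨ q) ∨ p) ∨ q):
1. ¬□¬(¬((p ∨ q) ∨ p) ∨ q), w0
2. ¬((p ∨ q) ∨ p) ∨ q, w1
3. q, w1
Accessibility: w0Rw1
The negation has an open branch (countermodel exists).

Invalid (countermodel exists)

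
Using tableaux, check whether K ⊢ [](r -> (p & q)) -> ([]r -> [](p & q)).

Valid

Tableau for the negation ~([](r -> (p & q)) -> ([]r -> [](p & q))):
1. ~([](r -> (p & q)) -> ([]r -> [](p & q))), u
2. [](r -> (p & q)), u   [~->-rule on 1]
3. ~([]r -> [](p & q)), u   [~->-rule on 1]
4. []r, u   [~->-rule on 3]
5. ~[](p & q), u   [~->-rule on 3]
6. ~(p & q), v   [~[]-rule on 5: fresh world v, uRv]
7. r -> (p & q), v   [[]-rule on 2 via uRv]
8. r, v   [[]-rule on 4 via uRv]
9. ~q, v   [~&-rule on 6 (branches; this branch)]
10. p & q, v   [->-rule on 7 (branches; this branch)]
11. p, v   [&-rule on 10]
12. q, v   [&-rule on 10]
Accessibility: uRv
Branch closes: q and ~q both at v.
All branches of the negation close; one closing branch shown above.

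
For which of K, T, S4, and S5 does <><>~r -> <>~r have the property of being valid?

S4, S5

T-tableau for the negation ~(<><>~r -> <>~r):
1. ~(<><>~r -> <>~r), w0
2. <><>~r, w0
3. ~<>~r, w0
4. r, w0
5. <>~r, w1
6. r, w1
7. ~r, w2
Accessibility: w0Rw0, w0Rw1, w1Rw1, w1Rw2, w2Rw2
Complete open branch: countermodel on a T-frame, so not valid in T, nor in K (the same frame is also a K-frame).
S4-tableau for the negation ~(<><>~r -> <>~r):
1. ~(<><>~r -> <>~r), w0
2. <><>~r, w0
3. ~<>~r, w0
4. r, w0
5. <>~r, w1
6. r, w1
7. ~r, w2
8. r, w2
Accessibility: w0Rw0, w0Rw1, w0Rw2, w1Rw1, w1Rw2, w2Rw2
Branch closes: r and ~r both at w2.
Every branch closes (one shown): valid in S4, hence also in S5 (every theorem of S4 is a theorem of S5).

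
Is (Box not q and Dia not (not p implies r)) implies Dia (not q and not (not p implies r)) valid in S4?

Yes, valid

Tableau for the negation not ((Box not q and Dia not (not p implies r)) implies Dia (not q and not (not p implies r))):
1. not ((Box not q and Dia not (not p implies r)) implies Dia (not q and not (not p implies r))), u
2. Box not q and Dia not (not p implies r), u
3. not Dia (not q and not (not p implies r)), u
4. Box not q, u
5. Dia not (not p implies r), u
6. not (not q and not (not p implies r)), u
7. not q, u
8. not p implies r, u
9. r, u
10. not (not p implies r), v
11. not p, v
12. not r, v
13. not (not q and not (not p implies r)), v
14. not q, v
15. not p implies r, v
16. r, v
Accessibility: uRu, uRv, vRv
Branch closes: r and not r both at v.
Every branch of the negation's tableau closes; the branch above is one of them.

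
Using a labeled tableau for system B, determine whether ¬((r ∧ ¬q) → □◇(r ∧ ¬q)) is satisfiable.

1. ¬((r ∧ ¬q) → □◇(r ∧ ¬q)), w0
2. r ∧ ¬q, w0
3. ¬□◇(r ∧ ¬q), w0
4. r, w0
5. ¬q, w0
6. ¬◇(r ∧ ¬q), w1
7. ¬(r ∧ ¬q), w0
8. ¬(r ∧ ¬q), w1
9. q, w0
Accessibility: w0Rw0, w0Rw1, w1Rw0, w1Rw1
Branch closes: q and ¬q both at w0.
Every branch closes; the branch above is one of them.

No, unsatisfiable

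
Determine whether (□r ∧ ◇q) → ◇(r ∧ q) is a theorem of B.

Tableau for the negation ¬((□r ∧ ◇q) → ◇(r ∧ q)):
1. ¬((□r ∧ ◇q) → ◇(r ∧ q)), w0
2. □r ∧ ◇q, w0
3. ¬◇(r ∧ q), w0
4. □r, w0
5. ◇q, w0
6. ¬(r ∧ q), w0
7. r, w0
8. ¬q, w0
9. q, w1
10. ¬(r ∧ q), w1
11. r, w1
12. ¬q, w1
Accessibility: w0Rw0, w0Rw1, w1Rw0, w1Rw1
Branch closes: q and ¬q both at w1.
All branches of the negation close; one closing branch shown above.

Yes, valid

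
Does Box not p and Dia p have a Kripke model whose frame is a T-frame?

Unsatisfiable (every branch closes)

1. Box not p and Dia p, 0
2. Box not p, 0
3. Dia p, 0
4. not p, 0
5. p, 1
6. not p, 1
Accessibility: 0R0, 0R1, 1R1
Branch closes: p and not p both at 1.
All branches of the tableau close; one closing branch shown above.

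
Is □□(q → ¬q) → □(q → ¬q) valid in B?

Tableau for the negation ¬(□□(q → ¬q) → □(q → ¬q)):
1. ¬(□□(q → ¬q) → □(q → ¬q)), u
2. □□(q → ¬q), u
3. ¬□(q → ¬q), u
4. □(q → ¬q), u
5. q → ¬q, u
6. ¬q, u
7. ¬(q → ¬q), v
8. q, v
9. □(q → ¬q), v
10. q → ¬q, v
11. ¬q, v
Accessibility: uRu, uRv, vRu, vRv
Branch closes: q and ¬q both at v.
Every branch of the negation's tableau closes; the branch above is one of them.

Valid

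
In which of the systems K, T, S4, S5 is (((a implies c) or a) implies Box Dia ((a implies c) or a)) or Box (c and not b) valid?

K-tableau for the negation not ((((a implies c) or a) implies Box Dia ((a implies c) or a)) or Box (c and not b)):
1. not ((((a implies c) or a) implies Box Dia ((a implies c) or a)) or Box (c and not b)), u
2. not (((a implies c) or a) implies Box Dia ((a implies c) or a)), u   [neg-or-rule on 1]
3. not Box (c and not b), u   [neg-or-rule on 1]
4. (a implies c) or a, u   [neg-implies-rule on 2]
5. not Box Dia ((a implies c) or a), u   [neg-implies-rule on 2]
6. a, u   [or-rule on 4 (branches; this branch)]
7. not (c and not b), v   [neg-Box-rule on 3: fresh world v, uRv]
8. b, v   [neg-and-rule on 7 (branches; this branch)]
9. not Dia ((a implies c) or a), w   [neg-Box-rule on 5: fresh world w, uRw]
Accessibility: uRv, uRw
Complete open branch: countermodel on a K-frame, so not valid in K.
T-tableau for the negation not ((((a implies c) or a) implies Box Dia ((a implies c) or a)) or Box (c and not b)):
1. not ((((a implies c) or a) implies Box Dia ((a implies c) or a)) or Box (c and not b)), u
2. not (((a implies c) or a) implies Box Dia ((a implies c) or a)), u   [neg-or-rule on 1]
3. not Box (c and not b), u   [neg-or-rule on 1]
4. (a implies c) or a, u   [neg-implies-rule on 2]
5. not Box Dia ((a implies c) or a), u   [neg-implies-rule on 2]
6. a implies c, u   [or-rule on 4 (branches; this branch)]
7. c, u   [implies-rule on 6 (branches; this branch)]
8. not (c and not b), v   [neg-Box-rule on 3: fresh world v, uRv]
9. b, v   [neg-and-rule on 8 (branches; this branch)]
10. not Dia ((a implies c) or a), w   [neg-Box-rule on 5: fresh world w, uRw]
11. not ((a implies c) or a), w   [neg-Dia-rule on 10 via wRw]
12. not (a implies c), w   [neg-or-rule on 11]
13. not a, w   [neg-or-rule on 11]
14. a, w   [neg-implies-rule on 12]
15. not c, w   [neg-implies-rule on 12]
Accessibility: uRu, uRv, uRw, vRv, wRw
Branch closes: a and not a both at w.
Every branch closes (one shown): valid in T, hence also in S4, S5 (every theorem of T is a theorem of S4 and S5).

T, S4, S5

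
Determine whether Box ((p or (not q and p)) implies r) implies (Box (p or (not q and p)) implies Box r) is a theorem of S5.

Tableau for the negation not (Box ((p or (not q and p)) implies r) implies (Box (p or (not q and p)) implies Box r)):
1. not (Box ((p or (not q and p)) implies r) implies (Box (p or (not q and p)) implies Box r)), u
2. Box ((p or (not q and p)) implies r), u
3. not (Box (p or (not q and p)) implies Box r), u
4. Box (p or (not q and p)), u
5. not Box r, u
6. (p or (not q and p)) implies r, u
7. p or (not q and p), u
8. r, u
9. not q and p, u
10. not q, u
11. p, u
12. not r, v
13. (p or (not q and p)) implies r, v
14. p or (not q and p), v
15. not (p or (not q and p)), v
16. not p, v
17. not (not q and p), v
18. not q and p, v
19. not q, v
20. p, v
Accessibility: uRu, uRv, vRu, vRv
Branch closes: p and not p both at v.
Every branch of the negation's tableau closes; the branch above is one of them.

Valid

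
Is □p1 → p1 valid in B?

Tableau for the negation ¬(□p1 → p1):
1. ¬(□p1 → p1), w0
2. □p1, w0   [¬→-rule on 1]
3. ¬p1, w0   [¬→-rule on 1]
4. p1, w0   [□-rule on 2 via w0Rw0]
Accessibility: w0Rw0
Branch closes: p1 and ¬p1 both at w0.
All branches of the negation close; one closing branch shown above.

Valid in B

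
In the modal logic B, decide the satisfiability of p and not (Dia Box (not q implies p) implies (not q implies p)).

1. p and not (Dia Box (not q implies p) implies (not q implies p)), 0
2. p, 0   [and-rule on 1]
3. not (Dia Box (not q implies p) implies (not q implies p)), 0   [and-rule on 1]
4. Dia Box (not q implies p), 0   [neg-implies-rule on 3]
5. not (not q implies p), 0   [neg-implies-rule on 3]
6. not q, 0   [neg-implies-rule on 5]
7. not p, 0   [neg-implies-rule on 5]
Accessibility: 0R0
Branch closes: p and not p both at 0.
All branches of the tableau close; one closing branch shown above.

Unsatisfiable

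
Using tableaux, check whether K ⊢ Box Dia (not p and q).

Invalid (countermodel exists)

Tableau for the negation not Box Dia (not p and q):
1. not Box Dia (not p and q), 0
2. not Dia (not p and q), 1
Accessibility: 0R1
The negation has an open branch (countermodel exists).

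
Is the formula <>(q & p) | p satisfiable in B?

1. <>(q & p) | p, w0
2. p, w0   [|-rule on 1 (branches; this branch)]
Accessibility: w0Rw0

Satisfiable (open branch found)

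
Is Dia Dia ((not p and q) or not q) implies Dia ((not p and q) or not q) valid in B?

Invalid (countermodel exists)

Tableau for the negation not (Dia Dia ((not p and q) or not q) implies Dia ((not p and q) or not q)):
1. not (Dia Dia ((not p and q) or not q) implies Dia ((not p and q) or not q)), w0
2. Dia Dia ((not p and q) or not q), w0
3. not Dia ((not p and q) or not q), w0
4. not ((not p and q) or not q), w0
5. not (not p and q), w0
6. q, w0
7. p, w0
8. Dia ((not p and q) or not q), w1
9. not ((not p and q) or not q), w1
10. not (not p and q), w1
11. q, w1
12. p, w1
13. (not p and q) or not q, w2
14. not q, w2
Accessibility: w0Rw0, w0Rw1, w1Rw0, w1Rw1, w1Rw2, w2Rw1, w2Rw2
The negation has an open branch (countermodel exists).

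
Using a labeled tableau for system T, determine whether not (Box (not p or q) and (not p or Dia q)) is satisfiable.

Satisfiable (open branch found)

1. not (Box (not p or q) and (not p or Dia q)), 0
2. not (not p or Dia q), 0
3. p, 0
4. not Dia q, 0
5. not q, 0
Accessibility: 0R0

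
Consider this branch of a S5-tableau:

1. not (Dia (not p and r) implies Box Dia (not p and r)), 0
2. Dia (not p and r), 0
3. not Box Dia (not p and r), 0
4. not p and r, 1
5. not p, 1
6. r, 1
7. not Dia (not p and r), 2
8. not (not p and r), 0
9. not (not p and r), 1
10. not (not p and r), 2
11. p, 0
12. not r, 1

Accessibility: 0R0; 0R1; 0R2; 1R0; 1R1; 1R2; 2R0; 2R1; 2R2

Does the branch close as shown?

Yes, closed

Both r and not r appear at 1.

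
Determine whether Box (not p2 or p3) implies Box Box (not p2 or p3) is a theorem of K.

Tableau for the negation not (Box (not p2 or p3) implies Box Box (not p2 or p3)):
1. not (Box (not p2 or p3) implies Box Box (not p2 or p3)), w0
2. Box (not p2 or p3), w0
3. not Box Box (not p2 or p3), w0
4. not Box (not p2 or p3), w1
5. not p2 or p3, w1
6. p3, w1
7. not (not p2 or p3), w2
8. p2, w2
9. not p3, w2
Accessibility: w0Rw1, w1Rw2
The negation has an open branch (countermodel exists).

Invalid (countermodel exists)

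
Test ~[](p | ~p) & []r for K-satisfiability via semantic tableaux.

1. ~[](p | ~p) & []r, u
2. ~[](p | ~p), u   [&-rule on 1]
3. []r, u   [&-rule on 1]
4. ~(p | ~p), v   [~[]-rule on 2: fresh world v, uRv]
5. ~p, v   [~|-rule on 4]
6. p, v   [~|-rule on 4]
Accessibility: uRv
Branch closes: p and ~p both at v.
Every branch closes; the branch above is one of them.

No, unsatisfiable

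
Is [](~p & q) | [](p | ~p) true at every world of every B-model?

Tableau for the negation ~([](~p & q) | [](p | ~p)):
1. ~([](~p & q) | [](p | ~p)), u
2. ~[](~p & q), u
3. ~[](p | ~p), u
4. ~(~p & q), v
5. ~q, v
6. ~(p | ~p), w
7. ~p, w
8. p, w
Accessibility: uRu, uRv, uRw, vRu, vRv, wRu, wRw
Branch closes: p and ~p both at w.
All branches of the negation close; one closing branch shown above.

Valid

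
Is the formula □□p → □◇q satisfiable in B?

Yes, satisfiable

1. □□p → □◇q, w0
2. □◇q, w0
3. ◇q, w0
4. q, w1
5. ◇q, w1
6. q, w2
Accessibility: w0Rw0, w0Rw1, w1Rw0, w1Rw1, w1Rw2, w2Rw1, w2Rw2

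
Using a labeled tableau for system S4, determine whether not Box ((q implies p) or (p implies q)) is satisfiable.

1. not Box ((q implies p) or (p implies q)), w0
2. not ((q implies p) or (p implies q)), w1
3. not (q implies p), w1
4. not (p implies q), w1
5. q, w1
6. not p, w1
7. p, w1
8. not q, w1
Accessibility: w0Rw0, w0Rw1, w1Rw1
Branch closes: p and not p both at w1.
(One branch shown.) All branches close.

Unsatisfiable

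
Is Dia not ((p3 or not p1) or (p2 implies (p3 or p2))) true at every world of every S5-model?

Tableau for the negation not Dia not ((p3 or not p1) or (p2 implies (p3 or p2))):
1. not Dia not ((p3 or not p1) or (p2 implies (p3 or p2))), 0
2. (p3 or not p1) or (p2 implies (p3 or p2)), 0   [neg-Dia-rule on 1 via 0R0]
3. p2 implies (p3 or p2), 0   [or-rule on 2 (branches; this branch)]
4. p3 or p2, 0   [implies-rule on 3 (branches; this branch)]
5. p2, 0   [or-rule on 4 (branches; this branch)]
Accessibility: 0R0
The negation has an open branch (countermodel exists).

No, not valid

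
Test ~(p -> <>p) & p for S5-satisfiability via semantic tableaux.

No, unsatisfiable

1. ~(p -> <>p) & p, w0
2. ~(p -> <>p), w0
3. p, w0
4. ~<>p, w0
5. ~p, w0
Accessibility: w0Rw0
Branch closes: p and ~p both at w0.
All branches of the tableau close; one closing branch shown above.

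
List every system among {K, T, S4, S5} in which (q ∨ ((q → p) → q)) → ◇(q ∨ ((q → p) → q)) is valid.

K-tableau for the negation ¬((q ∨ ((q → p) → q)) → ◇(q ∨ ((q → p) → q))):
1. ¬((q ∨ ((q → p) → q)) → ◇(q ∨ ((q → p) → q))), 0
2. q ∨ ((q → p) → q), 0
3. ¬◇(q ∨ ((q → p) → q)), 0
4. (q → p) → q, 0
5. q, 0
Complete open branch: countermodel on a K-frame, so not valid in K.
T-tableau for the negation ¬((q ∨ ((q → p) → q)) → ◇(q ∨ ((q → p) → q))):
1. ¬((q ∨ ((q → p) → q)) → ◇(q ∨ ((q → p) → q))), 0
2. q ∨ ((q → p) → q), 0
3. ¬◇(q ∨ ((q → p) → q)), 0
4. ¬(q ∨ ((q → p) → q)), 0
5. ¬q, 0
6. ¬((q → p) → q), 0
7. q → p, 0
8. (q → p) → q, 0
9. p, 0
10. ¬(q → p), 0
11. q, 0
12. ¬p, 0
Accessibility: 0R0
Branch closes: q and ¬q both at 0.
Every branch closes (one shown): valid in T, hence also in S4, S5 (every theorem of T is a theorem of S4 and S5).

T, S4, S5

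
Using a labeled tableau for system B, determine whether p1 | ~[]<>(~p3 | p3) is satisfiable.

Satisfiable (open branch found)

1. p1 | ~[]<>(~p3 | p3), 0
2. p1, 0
Accessibility: 0R0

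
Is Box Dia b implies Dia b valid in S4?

Yes, valid

Tableau for the negation not (Box Dia b implies Dia b):
1. not (Box Dia b implies Dia b), 0
2. Box Dia b, 0
3. not Dia b, 0
4. Dia b, 0
5. not b, 0
6. b, 1
7. Dia b, 1
8. not b, 1
Accessibility: 0R0, 0R1, 1R1
Branch closes: b and not b both at 1.
All branches of the negation close; one closing branch shown above.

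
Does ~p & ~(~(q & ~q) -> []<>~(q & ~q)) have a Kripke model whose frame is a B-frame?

No, unsatisfiable

1. ~p & ~(~(q & ~q) -> []<>~(q & ~q)), u
2. ~p, u   [&-rule on 1]
3. ~(~(q & ~q) -> []<>~(q & ~q)), u   [&-rule on 1]
4. ~(q & ~q), u   [~->-rule on 3]
5. ~[]<>~(q & ~q), u   [~->-rule on 3]
6. q, u   [~&-rule on 4 (branches; this branch)]
7. ~<>~(q & ~q), v   [~[]-rule on 5: fresh world v, uRv]
8. q & ~q, u   [~<>-rule on 7 via vRu]
9. ~q, u   [&-rule on 8]
Accessibility: uRu, uRv, vRu, vRv
Branch closes: q and ~q both at u.
Every branch closes; the branch above is one of them.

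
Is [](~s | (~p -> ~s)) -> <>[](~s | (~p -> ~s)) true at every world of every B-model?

Tableau for the negation ~([](~s | (~p -> ~s)) -> <>[](~s | (~p -> ~s))):
1. ~([](~s | (~p -> ~s)) -> <>[](~s | (~p -> ~s))), w0
2. [](~s | (~p -> ~s)), w0
3. ~<>[](~s | (~p -> ~s)), w0
4. ~s | (~p -> ~s), w0
5. ~[](~s | (~p -> ~s)), w0
6. ~p -> ~s, w0
7. ~s, w0
8. ~(~s | (~p -> ~s)), w1
9. s, w1
10. ~(~p -> ~s), w1
11. ~p, w1
12. ~s | (~p -> ~s), w1
13. ~[](~s | (~p -> ~s)), w1
14. ~p -> ~s, w1
15. ~s, w1
Accessibility: w0Rw0, w0Rw1, w1Rw0, w1Rw1
Branch closes: s and ~s both at w1.
Every branch of the negation's tableau closes; the branch above is one of them.

Valid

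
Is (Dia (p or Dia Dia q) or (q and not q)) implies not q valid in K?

Tableau for the negation not ((Dia (p or Dia Dia q) or (q and not q)) implies not q):
1. not ((Dia (p or Dia Dia q) or (q and not q)) implies not q), 0
2. Dia (p or Dia Dia q) or (q and not q), 0
3. q, 0
4. Dia (p or Dia Dia q), 0
5. p or Dia Dia q, 1
6. Dia Dia q, 1
7. Dia q, 2
8. q, 3
Accessibility: 0R1, 1R2, 2R3
The negation has an open branch (countermodel exists).

No, not valid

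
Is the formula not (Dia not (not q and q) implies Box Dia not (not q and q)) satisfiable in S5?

1. not (Dia not (not q and q) implies Box Dia not (not q and q)), w0
2. Dia not (not q and q), w0   [neg-implies-rule on 1]
3. not Box Dia not (not q and q), w0   [neg-implies-rule on 1]
4. not (not q and q), w1   [Dia-rule on 2: fresh world w1, w0Rw1]
5. not q, w1   [neg-and-rule on 4 (branches; this branch)]
6. not Dia not (not q and q), w2   [neg-Box-rule on 3: fresh world w2, w0Rw2]
7. not q and q, w0   [neg-Dia-rule on 6 via w2Rw0]
8. not q, w0   [and-rule on 7]
9. q, w0   [and-rule on 7]
Accessibility: w0Rw0, w0Rw1, w0Rw2, w1Rw0, w1Rw1, w1Rw2, w2Rw0, w2Rw1, w2Rw2
Branch closes: q and not q both at w0.
(One branch shown.) All branches close.

No, unsatisfiable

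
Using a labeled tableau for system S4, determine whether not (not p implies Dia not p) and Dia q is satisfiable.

1. not (not p implies Dia not p) and Dia q, w0
2. not (not p implies Dia not p), w0
3. Dia q, w0
4. not p, w0
5. not Dia not p, w0
6. p, w0
Accessibility: w0Rw0
Branch closes: p and not p both at w0.
All branches of the tableau close; one closing branch shown above.

Unsatisfiable (every branch closes)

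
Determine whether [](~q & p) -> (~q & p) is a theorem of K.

No, not valid

Tableau for the negation ~([](~q & p) -> (~q & p)):
1. ~([](~q & p) -> (~q & p)), 0
2. [](~q & p), 0
3. ~(~q & p), 0
4. ~p, 0
The negation has an open branch (countermodel exists).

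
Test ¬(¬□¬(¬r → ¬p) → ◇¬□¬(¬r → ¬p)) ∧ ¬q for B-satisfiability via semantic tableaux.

No, unsatisfiable

1. ¬(¬□¬(¬r → ¬p) → ◇¬□¬(¬r → ¬p)) ∧ ¬q, w0
2. ¬(¬□¬(¬r → ¬p) → ◇¬□¬(¬r → ¬p)), w0
3. ¬q, w0
4. ¬□¬(¬r → ¬p), w0
5. ¬◇¬□¬(¬r → ¬p), w0
6. □¬(¬r → ¬p), w0
7. ¬(¬r → ¬p), w0
8. ¬r, w0
9. p, w0
10. ¬r → ¬p, w1
11. □¬(¬r → ¬p), w1
12. ¬(¬r → ¬p), w1
13. ¬r, w1
14. p, w1
15. ¬p, w1
Accessibility: w0Rw0, w0Rw1, w1Rw0, w1Rw1
Branch closes: p and ¬p both at w1.
(One branch shown.) All branches close.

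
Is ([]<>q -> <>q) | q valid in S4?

Tableau for the negation ~(([]<>q -> <>q) | q):
1. ~(([]<>q -> <>q) | q), w0
2. ~([]<>q -> <>q), w0   [~|-rule on 1]
3. ~q, w0   [~|-rule on 1]
4. []<>q, w0   [~->-rule on 2]
5. ~<>q, w0   [~->-rule on 2]
6. <>q, w0   [[]-rule on 4 via w0Rw0]
7. q, w1   [<>-rule on 6: fresh world w1, w0Rw1]
8. <>q, w1   [[]-rule on 4 via w0Rw1]
9. ~q, w1   [~<>-rule on 5 via w0Rw1]
Accessibility: w0Rw0, w0Rw1, w1Rw1
Branch closes: q and ~q both at w1.
All branches of the negation close; one closing branch shown above.

Yes, valid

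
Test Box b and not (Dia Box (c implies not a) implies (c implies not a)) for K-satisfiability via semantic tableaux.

1. Box b and not (Dia Box (c implies not a) implies (c implies not a)), w0
2. Box b, w0   [and-rule on 1]
3. not (Dia Box (c implies not a) implies (c implies not a)), w0   [and-rule on 1]
4. Dia Box (c implies not a), w0   [neg-implies-rule on 3]
5. not (c implies not a), w0   [neg-implies-rule on 3]
6. c, w0   [neg-implies-rule on 5]
7. a, w0   [neg-implies-rule on 5]
8. Box (c implies not a), w1   [Dia-rule on 4: fresh world w1, w0Rw1]
9. b, w1   [Box-rule on 2 via w0Rw1]
Accessibility: w0Rw1

Yes, satisfiable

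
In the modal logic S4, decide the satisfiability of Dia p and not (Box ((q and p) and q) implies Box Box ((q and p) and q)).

1. Dia p and not (Box ((q and p) and q) implies Box Box ((q and p) and q)), u
2. Dia p, u
3. not (Box ((q and p) and q) implies Box Box ((q and p) and q)), u
4. Box ((q and p) and q), u
5. not Box Box ((q and p) and q), u
6. (q and p) and q, u
7. q and p, u
8. q, u
9. p, u
10. p, v
11. (q and p) and q, v
12. q and p, v
13. q, v
14. not Box ((q and p) and q), w
15. (q and p) and q, w
16. q and p, w
17. q, w
18. p, w
19. not ((q and p) and q), x
20. (q and p) and q, x
21. q and p, x
22. q, x
23. p, x
24. not (q and p), x
25. not p, x
Accessibility: uRu, uRv, uRw, uRx, vRv, wRw, wRx, xRx
Branch closes: p and not p both at x.
(One branch shown.) All branches close.

Unsatisfiable (every branch closes)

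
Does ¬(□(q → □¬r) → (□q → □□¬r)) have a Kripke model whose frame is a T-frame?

1. ¬(□(q → □¬r) → (□q → □□¬r)), u
2. □(q → □¬r), u
3. ¬(□q → □□¬r), u
4. □q, u
5. ¬□□¬r, u
6. q → □¬r, u
7. q, u
8. □¬r, u
9. ¬r, u
10. ¬□¬r, v
11. q → □¬r, v
12. q, v
13. ¬r, v
14. □¬r, v
15. r, w
16. ¬r, w
Accessibility: uRu, uRv, vRv, vRw, wRw
Branch closes: r and ¬r both at w.
(One branch shown.) All branches close.

No, unsatisfiable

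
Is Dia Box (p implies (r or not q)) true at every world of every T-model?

No, not valid

Tableau for the negation not Dia Box (p implies (r or not q)):
1. not Dia Box (p implies (r or not q)), w0
2. not Box (p implies (r or not q)), w0
3. not (p implies (r or not q)), w1
4. p, w1
5. not (r or not q), w1
6. not r, w1
7. q, w1
8. not Box (p implies (r or not q)), w1
9. not (p implies (r or not q)), w2
10. p, w2
11. not (r or not q), w2
12. not r, w2
13. q, w2
Accessibility: w0Rw0, w0Rw1, w1Rw1, w1Rw2, w2Rw2
The negation has an open branch (countermodel exists).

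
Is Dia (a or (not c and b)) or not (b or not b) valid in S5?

Tableau for the negation not (Dia (a or (not c and b)) or not (b or not b)):
1. not (Dia (a or (not c and b)) or not (b or not b)), u
2. not Dia (a or (not c and b)), u
3. b or not b, u
4. not (a or (not c and b)), u
5. not a, u
6. not (not c and b), u
7. not b, u
Accessibility: uRu
The negation has an open branch (countermodel exists).

Invalid (countermodel exists)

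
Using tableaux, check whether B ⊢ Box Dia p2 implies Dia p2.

Tableau for the negation not (Box Dia p2 implies Dia p2):
1. not (Box Dia p2 implies Dia p2), 0
2. Box Dia p2, 0
3. not Dia p2, 0
4. Dia p2, 0
5. not p2, 0
6. p2, 1
7. Dia p2, 1
8. not p2, 1
Accessibility: 0R0, 0R1, 1R0, 1R1
Branch closes: p2 and not p2 both at 1.
Every branch of the negation's tableau closes; the branch above is one of them.

Valid in B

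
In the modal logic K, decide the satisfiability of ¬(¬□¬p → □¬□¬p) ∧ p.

Satisfiable (open branch found)

1. ¬(¬□¬p → □¬□¬p) ∧ p, 0
2. ¬(¬□¬p → □¬□¬p), 0
3. p, 0
4. ¬□¬p, 0
5. ¬□¬□¬p, 0
6. p, 1
7. □¬p, 2
Accessibility: 0R1, 0R2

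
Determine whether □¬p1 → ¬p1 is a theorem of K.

No, not valid

Tableau for the negation ¬(□¬p1 → ¬p1):
1. ¬(□¬p1 → ¬p1), w0
2. □¬p1, w0
3. p1, w0
The negation has an open branch (countermodel exists).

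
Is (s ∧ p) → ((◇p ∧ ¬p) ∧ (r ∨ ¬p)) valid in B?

Tableau for the negation ¬((s ∧ p) → ((◇p ∧ ¬p) ∧ (r ∨ ¬p))):
1. ¬((s ∧ p) → ((◇p ∧ ¬p) ∧ (r ∨ ¬p))), w0
2. s ∧ p, w0   [¬→-rule on 1]
3. ¬((◇p ∧ ¬p) ∧ (r ∨ ¬p)), w0   [¬→-rule on 1]
4. s, w0   [∧-rule on 2]
5. p, w0   [∧-rule on 2]
6. ¬(r ∨ ¬p), w0   [¬∧-rule on 3 (branches; this branch)]
7. ¬r, w0   [¬∨-rule on 6]
Accessibility: w0Rw0
The negation has an open branch (countermodel exists).

No, not valid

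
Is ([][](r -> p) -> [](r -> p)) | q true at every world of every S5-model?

Valid in S5

Tableau for the negation ~(([][](r -> p) -> [](r -> p)) | q):
1. ~(([][](r -> p) -> [](r -> p)) | q), u
2. ~([][](r -> p) -> [](r -> p)), u
3. ~q, u
4. [][](r -> p), u
5. ~[](r -> p), u
6. [](r -> p), u
7. r -> p, u
8. p, u
9. ~(r -> p), v
10. r, v
11. ~p, v
12. [](r -> p), v
13. r -> p, v
14. p, v
Accessibility: uRu, uRv, vRu, vRv
Branch closes: p and ~p both at v.
All branches of the negation close; one closing branch shown above.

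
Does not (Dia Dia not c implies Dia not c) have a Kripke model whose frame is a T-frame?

Yes, satisfiable

1. not (Dia Dia not c implies Dia not c), 0
2. Dia Dia not c, 0
3. not Dia not c, 0
4. c, 0
5. Dia not c, 1
6. c, 1
7. not c, 2
Accessibility: 0R0, 0R1, 1R1, 1R2, 2R2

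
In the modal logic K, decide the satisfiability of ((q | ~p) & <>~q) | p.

1. ((q | ~p) & <>~q) | p, u
2. p, u

Satisfiable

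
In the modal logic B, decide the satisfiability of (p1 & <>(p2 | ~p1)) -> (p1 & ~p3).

Satisfiable

1. (p1 & <>(p2 | ~p1)) -> (p1 & ~p3), u
2. p1 & ~p3, u   [->-rule on 1 (branches; this branch)]
3. p1, u   [&-rule on 2]
4. ~p3, u   [&-rule on 2]
Accessibility: uRu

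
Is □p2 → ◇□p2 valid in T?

Valid

Tableau for the negation ¬(□p2 → ◇□p2):
1. ¬(□p2 → ◇□p2), u
2. □p2, u
3. ¬◇□p2, u
4. p2, u
5. ¬□p2, u
6. ¬p2, v
7. p2, v
Accessibility: uRu, uRv, vRv
Branch closes: p2 and ¬p2 both at v.
All branches of the negation close; one closing branch shown above.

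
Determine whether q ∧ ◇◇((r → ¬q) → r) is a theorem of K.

Not valid

Tableau for the negation ¬(q ∧ ◇◇((r → ¬q) → r)):
1. ¬(q ∧ ◇◇((r → ¬q) → r)), u
2. ¬◇◇((r → ¬q) → r), u
The negation has an open branch (countermodel exists).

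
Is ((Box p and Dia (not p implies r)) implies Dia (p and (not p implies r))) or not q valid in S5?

Tableau for the negation not (((Box p and Dia (not p implies r)) implies Dia (p and (not p implies r))) or not q):
1. not (((Box p and Dia (not p implies r)) implies Dia (p and (not p implies r))) or not q), w0
2. not ((Box p and Dia (not p implies r)) implies Dia (p and (not p implies r))), w0   [neg-or-rule on 1]
3. q, w0   [neg-or-rule on 1]
4. Box p and Dia (not p implies r), w0   [neg-implies-rule on 2]
5. not Dia (p and (not p implies r)), w0   [neg-implies-rule on 2]
6. Box p, w0   [and-rule on 4]
7. Dia (not p implies r), w0   [and-rule on 4]
8. not (p and (not p implies r)), w0   [neg-Dia-rule on 5 via w0Rw0]
9. p, w0   [Box-rule on 6 via w0Rw0]
10. not (not p implies r), w0   [neg-and-rule on 8 (branches; this branch)]
11. not p, w0   [neg-implies-rule on 10]
12. not r, w0   [neg-implies-rule on 10]
Accessibility: w0Rw0
Branch closes: p and not p both at w0.
All branches of the negation close; one closing branch shown above.

Yes, valid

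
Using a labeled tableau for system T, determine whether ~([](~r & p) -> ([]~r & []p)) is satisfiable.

1. ~([](~r & p) -> ([]~r & []p)), w0
2. [](~r & p), w0
3. ~([]~r & []p), w0
4. ~r & p, w0
5. ~r, w0
6. p, w0
7. ~[]p, w0
8. ~p, w1
9. ~r & p, w1
10. ~r, w1
11. p, w1
Accessibility: w0Rw0, w0Rw1, w1Rw1
Branch closes: p and ~p both at w1.
Every branch closes; the branch above is one of them.

No, unsatisfiable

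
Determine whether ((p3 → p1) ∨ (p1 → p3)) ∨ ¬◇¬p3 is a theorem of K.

Yes, valid

Tableau for the negation ¬(((p3 → p1) ∨ (p1 → p3)) ∨ ¬◇¬p3):
1. ¬(((p3 → p1) ∨ (p1 → p3)) ∨ ¬◇¬p3), u
2. ¬((p3 → p1) ∨ (p1 → p3)), u
3. ◇¬p3, u
4. ¬(p3 → p1), u
5. ¬(p1 → p3), u
6. p3, u
7. ¬p1, u
8. p1, u
9. ¬p3, u
Branch closes: p1 and ¬p1 both at u.
All branches of the negation close; one closing branch shown above.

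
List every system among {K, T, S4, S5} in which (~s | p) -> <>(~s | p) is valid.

T, S4, S5

T-tableau for the negation ~((~s | p) -> <>(~s | p)):
1. ~((~s | p) -> <>(~s | p)), 0
2. ~s | p, 0
3. ~<>(~s | p), 0
4. ~(~s | p), 0
5. s, 0
6. ~p, 0
7. p, 0
Accessibility: 0R0
Branch closes: p and ~p both at 0.
Every branch closes (one shown): valid in T, hence also in S4, S5 (every theorem of T is a theorem of S4 and S5).
K-tableau for the negation ~((~s | p) -> <>(~s | p)):
1. ~((~s | p) -> <>(~s | p)), 0
2. ~s | p, 0
3. ~<>(~s | p), 0
4. p, 0
Complete open branch: countermodel on a K-frame, so not valid in K.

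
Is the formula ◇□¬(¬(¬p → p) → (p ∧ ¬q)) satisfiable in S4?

Yes, satisfiable

1. ◇□¬(¬(¬p → p) → (p ∧ ¬q)), w0
2. □¬(¬(¬p → p) → (p ∧ ¬q)), w1
3. ¬(¬(¬p → p) → (p ∧ ¬q)), w1
4. ¬(¬p → p), w1
5. ¬(p ∧ ¬q), w1
6. ¬p, w1
7. q, w1
Accessibility: w0Rw0, w0Rw1, w1Rw1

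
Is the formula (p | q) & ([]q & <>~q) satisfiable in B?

1. (p | q) & ([]q & <>~q), 0
2. p | q, 0
3. []q & <>~q, 0
4. []q, 0
5. <>~q, 0
6. q, 0
7. ~q, 1
8. q, 1
Accessibility: 0R0, 0R1, 1R0, 1R1
Branch closes: q and ~q both at 1.
Every branch closes; the branch above is one of them.

Unsatisfiable (every branch closes)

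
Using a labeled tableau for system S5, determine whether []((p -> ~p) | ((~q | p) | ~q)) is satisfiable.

Satisfiable

1. []((p -> ~p) | ((~q | p) | ~q)), w0
2. (p -> ~p) | ((~q | p) | ~q), w0
3. (~q | p) | ~q, w0
4. ~q, w0
Accessibility: w0Rw0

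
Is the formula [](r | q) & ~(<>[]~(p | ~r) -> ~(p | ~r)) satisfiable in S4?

1. [](r | q) & ~(<>[]~(p | ~r) -> ~(p | ~r)), 0
2. [](r | q), 0   [&-rule on 1]
3. ~(<>[]~(p | ~r) -> ~(p | ~r)), 0   [&-rule on 1]
4. <>[]~(p | ~r), 0   [~->-rule on 3]
5. p | ~r, 0   [~->-rule on 3]
6. r | q, 0   [[]-rule on 2 via 0R0]
7. ~r, 0   [|-rule on 5 (branches; this branch)]
8. q, 0   [|-rule on 6 (branches; this branch)]
9. []~(p | ~r), 1   [<>-rule on 4: fresh world 1, 0R1]
10. r | q, 1   [[]-rule on 2 via 0R1]
11. ~(p | ~r), 1   [[]-rule on 9 via 1R1]
12. ~p, 1   [~|-rule on 11]
13. r, 1   [~|-rule on 11]
14. q, 1   [|-rule on 10 (branches; this branch)]
Accessibility: 0R0, 0R1, 1R1

Satisfiable (open branch found)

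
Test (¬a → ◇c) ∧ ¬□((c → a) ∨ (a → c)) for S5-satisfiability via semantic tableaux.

1. (¬a → ◇c) ∧ ¬□((c → a) ∨ (a → c)), w0
2. ¬a → ◇c, w0
3. ¬□((c → a) ∨ (a → c)), w0
4. ◇c, w0
5. ¬((c → a) ∨ (a → c)), w1
6. ¬(c → a), w1
7. ¬(a → c), w1
8. c, w1
9. ¬a, w1
10. a, w1
11. ¬c, w1
Accessibility: w0Rw0, w0Rw1, w1Rw0, w1Rw1
Branch closes: a and ¬a both at w1.
(One branch shown.) All branches close.

Unsatisfiable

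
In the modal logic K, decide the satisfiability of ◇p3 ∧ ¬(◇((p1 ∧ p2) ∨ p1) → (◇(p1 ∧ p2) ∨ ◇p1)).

1. ◇p3 ∧ ¬(◇((p1 ∧ p2) ∨ p1) → (◇(p1 ∧ p2) ∨ ◇p1)), u
2. ◇p3, u
3. ¬(◇((p1 ∧ p2) ∨ p1) → (◇(p1 ∧ p2) ∨ ◇p1)), u
4. ◇((p1 ∧ p2) ∨ p1), u
5. ¬(◇(p1 ∧ p2) ∨ ◇p1), u
6. ¬◇(p1 ∧ p2), u
7. ¬◇p1, u
8. p3, v
9. ¬(p1 ∧ p2), v
10. ¬p1, v
11. ¬p2, v
12. (p1 ∧ p2) ∨ p1, w
13. ¬(p1 ∧ p2), w
14. ¬p1, w
15. p1 ∧ p2, w
16. p1, w
17. p2, w
Accessibility: uRv, uRw
Branch closes: p1 and ¬p1 both at w.
All branches of the tableau close; one closing branch shown above.

Unsatisfiable (every branch closes)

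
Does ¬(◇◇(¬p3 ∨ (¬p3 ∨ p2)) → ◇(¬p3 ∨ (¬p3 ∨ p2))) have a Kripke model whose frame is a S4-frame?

1. ¬(◇◇(¬p3 ∨ (¬p3 ∨ p2)) → ◇(¬p3 ∨ (¬p3 ∨ p2))), u
2. ◇◇(¬p3 ∨ (¬p3 ∨ p2)), u   [¬→-rule on 1]
3. ¬◇(¬p3 ∨ (¬p3 ∨ p2)), u   [¬→-rule on 1]
4. ¬(¬p3 ∨ (¬p3 ∨ p2)), u   [¬◇-rule on 3 via uRu]
5. p3, u   [¬∨-rule on 4]
6. ¬(¬p3 ∨ p2), u   [¬∨-rule on 4]
7. ¬p2, u   [¬∨-rule on 6]
8. ◇(¬p3 ∨ (¬p3 ∨ p2)), v   [◇-rule on 2: fresh world v, uRv]
9. ¬(¬p3 ∨ (¬p3 ∨ p2)), v   [¬◇-rule on 3 via uRv]
10. p3, v   [¬∨-rule on 9]
11. ¬(¬p3 ∨ p2), v   [¬∨-rule on 9]
12. ¬p2, v   [¬∨-rule on 11]
13. ¬p3 ∨ (¬p3 ∨ p2), w   [◇-rule on 8: fresh world w, vRw]
14. ¬(¬p3 ∨ (¬p3 ∨ p2)), w   [¬◇-rule on 3 via uRw]
15. p3, w   [¬∨-rule on 14]
16. ¬(¬p3 ∨ p2), w   [¬∨-rule on 14]
17. ¬p2, w   [¬∨-rule on 16]
18. ¬p3 ∨ p2, w   [∨-rule on 13 (branches; this branch)]
19. p2, w   [∨-rule on 18 (branches; this branch)]
Accessibility: uRu, uRv, uRw, vRv, vRw, wRw
Branch closes: p2 and ¬p2 both at w.
(One branch shown.) All branches close.

Unsatisfiable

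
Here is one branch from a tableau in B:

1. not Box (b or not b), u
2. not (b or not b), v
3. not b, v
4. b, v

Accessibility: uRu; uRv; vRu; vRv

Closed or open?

Closed

Both b and not b appear at v.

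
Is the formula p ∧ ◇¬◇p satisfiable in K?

1. p ∧ ◇¬◇p, 0
2. p, 0   [∧-rule on 1]
3. ◇¬◇p, 0   [∧-rule on 1]
4. ¬◇p, 1   [◇-rule on 3: fresh world 1, 0R1]
Accessibility: 0R1

Satisfiable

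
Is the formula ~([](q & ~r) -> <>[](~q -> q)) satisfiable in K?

1. ~([](q & ~r) -> <>[](~q -> q)), 0
2. [](q & ~r), 0   [~->-rule on 1]
3. ~<>[](~q -> q), 0   [~->-rule on 1]

Satisfiable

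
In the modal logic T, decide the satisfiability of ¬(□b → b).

No, unsatisfiable

1. ¬(□b → b), u
2. □b, u
3. ¬b, u
4. b, u
Accessibility: uRu
Branch closes: b and ¬b both at u.
All branches of the tableau close; one closing branch shown above.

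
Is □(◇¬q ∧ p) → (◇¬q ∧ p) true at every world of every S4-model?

Valid

Tableau for the negation ¬(□(◇¬q ∧ p) → (◇¬q ∧ p)):
1. ¬(□(◇¬q ∧ p) → (◇¬q ∧ p)), u
2. □(◇¬q ∧ p), u
3. ¬(◇¬q ∧ p), u
4. ◇¬q ∧ p, u
5. ◇¬q, u
6. p, u
7. ¬◇¬q, u
8. q, u
9. ¬q, v
10. ◇¬q ∧ p, v
11. ◇¬q, v
12. p, v
13. q, v
Accessibility: uRu, uRv, vRv
Branch closes: q and ¬q both at v.
All branches of the negation close; one closing branch shown above.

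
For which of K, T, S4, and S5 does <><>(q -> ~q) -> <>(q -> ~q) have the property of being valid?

S4-tableau for the negation ~(<><>(q -> ~q) -> <>(q -> ~q)):
1. ~(<><>(q -> ~q) -> <>(q -> ~q)), w0
2. <><>(q -> ~q), w0   [~->-rule on 1]
3. ~<>(q -> ~q), w0   [~->-rule on 1]
4. ~(q -> ~q), w0   [~<>-rule on 3 via w0Rw0]
5. q, w0   [~->-rule on 4]
6. <>(q -> ~q), w1   [<>-rule on 2: fresh world w1, w0Rw1]
7. ~(q -> ~q), w1   [~<>-rule on 3 via w0Rw1]
8. q, w1   [~->-rule on 7]
9. q -> ~q, w2   [<>-rule on 6: fresh world w2, w1Rw2]
10. ~(q -> ~q), w2   [~<>-rule on 3 via w0Rw2]
11. q, w2   [~->-rule on 10]
12. ~q, w2   [->-rule on 9 (branches; this branch)]
Accessibility: w0Rw0, w0Rw1, w0Rw2, w1Rw1, w1Rw2, w2Rw2
Branch closes: q and ~q both at w2.
Every branch closes (one shown): valid in S4, hence also in S5 (every theorem of S4 is a theorem of S5).
T-tableau for the negation ~(<><>(q -> ~q) -> <>(q -> ~q)):
1. ~(<><>(q -> ~q) -> <>(q -> ~q)), w0
2. <><>(q -> ~q), w0   [~->-rule on 1]
3. ~<>(q -> ~q), w0   [~->-rule on 1]
4. ~(q -> ~q), w0   [~<>-rule on 3 via w0Rw0]
5. q, w0   [~->-rule on 4]
6. <>(q -> ~q), w1   [<>-rule on 2: fresh world w1, w0Rw1]
7. ~(q -> ~q), w1   [~<>-rule on 3 via w0Rw1]
8. q, w1   [~->-rule on 7]
9. q -> ~q, w2   [<>-rule on 6: fresh world w2, w1Rw2]
10. ~q, w2   [->-rule on 9 (branches; this branch)]
Accessibility: w0Rw0, w0Rw1, w1Rw1, w1Rw2, w2Rw2
Complete open branch: countermodel on a T-frame, so not valid in T, nor in K (the same frame is also a K-frame).

S4, S5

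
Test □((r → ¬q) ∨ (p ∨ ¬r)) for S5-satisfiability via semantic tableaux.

1. □((r → ¬q) ∨ (p ∨ ¬r)), 0
2. (r → ¬q) ∨ (p ∨ ¬r), 0
3. p ∨ ¬r, 0
4. ¬r, 0
Accessibility: 0R0

Yes, satisfiable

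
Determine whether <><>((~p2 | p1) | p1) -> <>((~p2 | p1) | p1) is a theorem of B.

Tableau for the negation ~(<><>((~p2 | p1) | p1) -> <>((~p2 | p1) | p1)):
1. ~(<><>((~p2 | p1) | p1) -> <>((~p2 | p1) | p1)), w0
2. <><>((~p2 | p1) | p1), w0
3. ~<>((~p2 | p1) | p1), w0
4. ~((~p2 | p1) | p1), w0
5. ~(~p2 | p1), w0
6. ~p1, w0
7. p2, w0
8. <>((~p2 | p1) | p1), w1
9. ~((~p2 | p1) | p1), w1
10. ~(~p2 | p1), w1
11. ~p1, w1
12. p2, w1
13. (~p2 | p1) | p1, w2
14. p1, w2
Accessibility: w0Rw0, w0Rw1, w1Rw0, w1Rw1, w1Rw2, w2Rw1, w2Rw2
The negation has an open branch (countermodel exists).

Invalid (countermodel exists)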